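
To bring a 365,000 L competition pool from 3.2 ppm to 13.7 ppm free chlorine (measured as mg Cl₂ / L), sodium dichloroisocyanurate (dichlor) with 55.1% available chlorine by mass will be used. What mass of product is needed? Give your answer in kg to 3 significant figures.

6.96 kg

Chlorine deficit: 13.7 − 3.2 = 10.5 ppm = 10.5 mg/L as Cl₂.
Cl₂ equivalent needed: 10.5 mg/L × 365,000 L = 3,832,000 mg = 3832 g.
Product at 55.1% available chlorine: 3832 / 0.551 = 6956 g.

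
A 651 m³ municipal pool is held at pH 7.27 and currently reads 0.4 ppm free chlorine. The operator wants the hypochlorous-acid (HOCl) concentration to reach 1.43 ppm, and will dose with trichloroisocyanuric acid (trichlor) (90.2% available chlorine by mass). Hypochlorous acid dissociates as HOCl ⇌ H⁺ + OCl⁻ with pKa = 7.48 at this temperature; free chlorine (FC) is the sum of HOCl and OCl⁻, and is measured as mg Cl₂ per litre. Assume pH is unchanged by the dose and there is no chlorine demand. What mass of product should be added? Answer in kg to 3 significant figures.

1.38 kg

Volume: 651 m³ = 651,000 L.
[OCl⁻]/[HOCl] = 10^(pH − pKa) = 10^(7.27 − 7.48) = 0.6166; fraction as HOCl = 1/(1 + 0.6166) = 0.6186.
Free chlorine required for 1.43 ppm HOCl: 1.43 / 0.6186 = 2.312 ppm.
FC to add: 2.312 − 0.4 = 1.912 mg/L as Cl₂.
Cl₂ equivalent: 1.912 mg/L × 651,000 L = 1245 g.
Product at 90.2% available Cl: 1245 / 0.902 = 1380 g.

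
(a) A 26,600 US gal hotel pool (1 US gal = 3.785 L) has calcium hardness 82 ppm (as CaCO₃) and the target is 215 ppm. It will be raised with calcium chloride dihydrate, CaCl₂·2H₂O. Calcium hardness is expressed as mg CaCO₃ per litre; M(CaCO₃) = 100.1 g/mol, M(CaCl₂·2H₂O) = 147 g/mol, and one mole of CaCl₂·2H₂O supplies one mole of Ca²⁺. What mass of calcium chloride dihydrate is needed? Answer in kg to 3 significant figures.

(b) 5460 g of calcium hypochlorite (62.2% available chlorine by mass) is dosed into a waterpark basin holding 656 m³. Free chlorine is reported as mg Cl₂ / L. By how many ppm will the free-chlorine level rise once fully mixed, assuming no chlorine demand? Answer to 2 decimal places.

(a) Volume: 26,600 US gal × 3.785 L/gal = 100,681 L.
(a) Hardness to add: (215 − 82) = 133 mg/L as CaCO₃ × 100,681 L = 13,390 g as CaCO₃.
(a) Moles of Ca²⁺ (1 mol Ca²⁺ ≡ 1 mol CaCO₃): 13,390 / 100.1 g/mol = 133.8 mol.
(a) Mass of CaCl₂·2H₂O: 133.8 × 147 = 19,660 g.

(b) Volume: 656 m³ = 656,000 L.
(b) Available chlorine delivered: 5460 g × 0.622 = 3396 g as Cl₂.
(b) Concentration rise: 3396 g / 656,000 L = 5.177 mg/L = 5.18 ppm.

(a) 19.7 kg; (b) 5.18 ppm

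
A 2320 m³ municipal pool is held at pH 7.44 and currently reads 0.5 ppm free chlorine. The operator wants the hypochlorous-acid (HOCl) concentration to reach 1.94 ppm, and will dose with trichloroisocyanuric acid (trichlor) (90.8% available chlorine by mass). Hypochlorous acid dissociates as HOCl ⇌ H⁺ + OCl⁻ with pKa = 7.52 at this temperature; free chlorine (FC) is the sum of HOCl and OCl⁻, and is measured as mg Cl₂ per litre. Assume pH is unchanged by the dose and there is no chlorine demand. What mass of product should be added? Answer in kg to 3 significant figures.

Volume: 2320 m³ = 2,320,000 L.
[OCl⁻]/[HOCl] = 10^(pH − pKa) = 10^(7.44 − 7.52) = 0.8318; fraction as HOCl = 1/(1 + 0.8318) = 0.5459.
Free chlorine required for 1.94 ppm HOCl: 1.94 / 0.5459 = 3.554 ppm.
FC to add: 3.554 − 0.5 = 3.054 mg/L as Cl₂.
Cl₂ equivalent: 3.054 mg/L × 2,320,000 L = 7084 g.
Product at 90.8% available Cl: 7084 / 0.908 = 7802 g.

7.80 kg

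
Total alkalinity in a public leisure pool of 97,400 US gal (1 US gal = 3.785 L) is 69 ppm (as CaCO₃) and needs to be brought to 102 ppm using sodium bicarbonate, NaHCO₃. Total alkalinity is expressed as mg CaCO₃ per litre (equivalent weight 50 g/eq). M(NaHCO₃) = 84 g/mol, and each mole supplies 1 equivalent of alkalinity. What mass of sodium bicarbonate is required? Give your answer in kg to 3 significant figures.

20.4 kg

Volume: 97,400 US gal × 3.785 L/gal = 368,659 L.
Alkalinity to add: (102 − 69) = 33 mg/L as CaCO₃ × 368,659 L = 12,170 g as CaCO₃.
Equivalents: 12,170 g ÷ 50 g/eq = 243.3 eq.
NaHCO₃ supplies 1 eq per mole → 243.3 mol.
Mass: 243.3 mol × 84 g/mol = 20,440 g.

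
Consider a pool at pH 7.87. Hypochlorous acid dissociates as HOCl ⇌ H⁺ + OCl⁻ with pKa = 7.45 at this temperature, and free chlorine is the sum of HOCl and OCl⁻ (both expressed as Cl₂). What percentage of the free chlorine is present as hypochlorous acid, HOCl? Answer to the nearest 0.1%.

27.5%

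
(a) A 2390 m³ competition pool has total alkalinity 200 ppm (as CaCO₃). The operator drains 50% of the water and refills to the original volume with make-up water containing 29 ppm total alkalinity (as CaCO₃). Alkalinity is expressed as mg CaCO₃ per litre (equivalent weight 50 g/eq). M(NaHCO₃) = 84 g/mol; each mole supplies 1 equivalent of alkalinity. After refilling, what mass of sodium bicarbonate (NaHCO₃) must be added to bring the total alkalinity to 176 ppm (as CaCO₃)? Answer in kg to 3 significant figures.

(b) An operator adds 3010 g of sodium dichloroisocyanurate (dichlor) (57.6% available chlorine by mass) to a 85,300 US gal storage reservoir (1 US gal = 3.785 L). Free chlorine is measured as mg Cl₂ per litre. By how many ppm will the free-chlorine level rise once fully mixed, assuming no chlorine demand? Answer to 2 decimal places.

(a) 247 kg; (b) 5.37 ppm

(a) Volume: 2390 m³ = 2,390,000 L.
(a) After draining 50% and refilling: 200 × 0.50 + 29 × 0.50 = 114.5 ppm.
(a) Deficit to target: 176 − 114.5 = 61.5 mg/L.
(a) As CaCO₃: 61.5 mg/L × 2,390,000 L = 147,000 g; ÷ 50 g/eq ÷ 1 = 2940 mol NaHCO₃.
(a) Mass: 2940 × 84 = 246,900 g.

(b) Volume: 85,300 US gal × 3.785 L/gal = 322,860 L.
(b) Available chlorine delivered: 3010 g × 0.576 = 1734 g as Cl₂.
(b) Concentration rise: 1734 g / 322,860 L = 5.37 mg/L = 5.37 ppm.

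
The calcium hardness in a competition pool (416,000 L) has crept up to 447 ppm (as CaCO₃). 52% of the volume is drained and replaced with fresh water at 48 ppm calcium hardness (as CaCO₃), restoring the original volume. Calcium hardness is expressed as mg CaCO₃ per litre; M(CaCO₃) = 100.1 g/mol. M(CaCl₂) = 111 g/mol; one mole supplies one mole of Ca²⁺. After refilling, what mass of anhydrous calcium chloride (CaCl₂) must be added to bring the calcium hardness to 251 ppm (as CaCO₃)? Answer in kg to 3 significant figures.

5.30 kg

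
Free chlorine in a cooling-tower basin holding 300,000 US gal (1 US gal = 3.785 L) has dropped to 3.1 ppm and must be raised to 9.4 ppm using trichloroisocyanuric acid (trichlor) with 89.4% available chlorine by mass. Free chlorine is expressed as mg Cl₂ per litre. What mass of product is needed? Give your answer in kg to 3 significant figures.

8.00 kg

Volume: 300,000 US gal × 3.785 L/gal = 1,135,500 L.
Chlorine deficit: 9.4 − 3.1 = 6.3 ppm = 6.3 mg/L as Cl₂.
Cl₂ equivalent needed: 6.3 mg/L × 1,135,500 L = 7,154,000 mg = 7154 g.
Product at 89.4% available chlorine: 7154 / 0.894 = 8002 g.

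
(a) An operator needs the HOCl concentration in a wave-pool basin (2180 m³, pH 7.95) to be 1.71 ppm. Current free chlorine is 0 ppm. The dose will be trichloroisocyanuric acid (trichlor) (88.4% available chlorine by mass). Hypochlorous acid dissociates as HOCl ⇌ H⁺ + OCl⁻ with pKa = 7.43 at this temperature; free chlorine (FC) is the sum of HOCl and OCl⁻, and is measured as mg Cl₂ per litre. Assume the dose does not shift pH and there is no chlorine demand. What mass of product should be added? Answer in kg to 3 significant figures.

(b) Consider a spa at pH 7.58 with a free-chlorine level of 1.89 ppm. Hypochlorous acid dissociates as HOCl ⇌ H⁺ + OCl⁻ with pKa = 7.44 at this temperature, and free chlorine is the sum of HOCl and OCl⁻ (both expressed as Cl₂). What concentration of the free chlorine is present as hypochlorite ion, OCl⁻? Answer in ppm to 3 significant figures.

(a) 18.2 kg; (b) 1.10 ppm

(a) Volume: 2180 m³ = 2,180,000 L.
(a) [OCl⁻]/[HOCl] = 10^(pH − pKa) = 10^(7.95 − 7.43) = 3.311; fraction as HOCl = 1/(1 + 3.311) = 0.2319.
(a) Free chlorine required for 1.71 ppm HOCl: 1.71 / 0.2319 = 7.372 ppm.
(a) FC to add: 7.372 − 0 = 7.372 mg/L as Cl₂.
(a) Cl₂ equivalent: 7.372 mg/L × 2,180,000 L = 16,070 g.
(a) Product at 88.4% available Cl: 16,070 / 0.884 = 18,180 g.

(b) [OCl⁻]/[HOCl] = 10^(pH − pKa) = 10^(7.58 − 7.44) = 10^0.14 = 1.38.
(b) Fraction as HOCl = 1 / (1 + 1.38) = 0.4201.
(b) OCl⁻ = (1 − 0.4201) × 1.89 ppm = 1.096 ppm.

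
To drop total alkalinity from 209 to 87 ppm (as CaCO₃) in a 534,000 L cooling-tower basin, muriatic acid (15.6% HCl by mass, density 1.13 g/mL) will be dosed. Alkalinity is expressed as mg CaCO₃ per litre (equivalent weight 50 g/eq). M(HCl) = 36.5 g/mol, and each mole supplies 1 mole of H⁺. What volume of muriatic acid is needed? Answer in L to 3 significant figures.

270 L

Alkalinity to neutralize: (209 − 87) = 122 mg/L as CaCO₃ × 534,000 L = 65,150 g as CaCO₃.
Equivalents of H⁺ required: 65,150 ÷ 50 g/eq = 1303 eq = 1303 mol HCl.
Mass of HCl: 1303 × 36.5 = 47,560 g.
Mass of 15.6% solution: 47,560 / 0.156 = 304,900 g.
Volume: 304,900 g ÷ 1.13 g/mL = 269,800 mL.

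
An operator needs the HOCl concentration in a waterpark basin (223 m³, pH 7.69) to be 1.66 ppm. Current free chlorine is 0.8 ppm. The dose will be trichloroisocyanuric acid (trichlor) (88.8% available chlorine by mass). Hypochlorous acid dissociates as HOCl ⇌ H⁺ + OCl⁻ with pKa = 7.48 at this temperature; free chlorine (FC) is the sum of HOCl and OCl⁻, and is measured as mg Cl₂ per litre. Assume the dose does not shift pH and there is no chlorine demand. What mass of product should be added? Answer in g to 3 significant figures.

892 g

Volume: 223 m³ = 223,000 L.
[OCl⁻]/[HOCl] = 10^(pH − pKa) = 10^(7.69 − 7.48) = 1.622; fraction as HOCl = 1/(1 + 1.622) = 0.3814.
Free chlorine required for 1.66 ppm HOCl: 1.66 / 0.3814 = 4.352 ppm.
FC to add: 4.352 − 0.8 = 3.552 mg/L as Cl₂.
Cl₂ equivalent: 3.552 mg/L × 223,000 L = 792.1 g.
Product at 88.8% available Cl: 792.1 / 0.888 = 892.1 g.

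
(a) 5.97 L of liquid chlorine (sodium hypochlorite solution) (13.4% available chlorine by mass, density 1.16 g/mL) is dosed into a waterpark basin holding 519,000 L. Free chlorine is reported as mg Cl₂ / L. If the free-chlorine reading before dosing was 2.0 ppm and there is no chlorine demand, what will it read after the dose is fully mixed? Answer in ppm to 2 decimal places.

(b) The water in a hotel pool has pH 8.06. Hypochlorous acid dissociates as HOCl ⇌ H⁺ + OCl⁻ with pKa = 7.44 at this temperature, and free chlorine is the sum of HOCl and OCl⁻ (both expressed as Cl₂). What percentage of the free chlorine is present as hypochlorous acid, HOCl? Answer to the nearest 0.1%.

(a) 3.79 ppm; (b) 19.3%

(a) Mass of solution: 5.97 L × 1000 mL/L × 1.16 g/mL = 6925 g.
(a) Available chlorine delivered: 6925 g × 0.134 = 928 g as Cl₂.
(a) Concentration rise: 928 g / 519,000 L = 1.788 mg/L = 1.79 ppm.
(a) Final FC: 2.0 + 1.79 = 3.79 ppm.

(b) [OCl⁻]/[HOCl] = 10^(pH − pKa) = 10^(8.06 − 7.44) = 10^0.62 = 4.169.
(b) Fraction as HOCl = 1 / (1 + 4.169) = 0.1935.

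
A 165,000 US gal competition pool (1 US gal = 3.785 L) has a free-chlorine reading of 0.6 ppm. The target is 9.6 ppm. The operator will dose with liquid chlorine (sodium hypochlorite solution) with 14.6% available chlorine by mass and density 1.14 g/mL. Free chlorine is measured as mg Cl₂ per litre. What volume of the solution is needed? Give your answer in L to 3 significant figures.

Volume: 165,000 US gal × 3.785 L/gal = 624,525 L.
Chlorine deficit: 9.6 − 0.6 = 9 ppm = 9 mg/L as Cl₂.
Cl₂ equivalent needed: 9 mg/L × 624,525 L = 5,621,000 mg = 5621 g.
Product at 14.6% available chlorine: 5621 / 0.146 = 38,500 g.
Volume at density 1.14 g/mL: 38,500 g ÷ 1.14 g/mL = 33,770 mL.

33.8 L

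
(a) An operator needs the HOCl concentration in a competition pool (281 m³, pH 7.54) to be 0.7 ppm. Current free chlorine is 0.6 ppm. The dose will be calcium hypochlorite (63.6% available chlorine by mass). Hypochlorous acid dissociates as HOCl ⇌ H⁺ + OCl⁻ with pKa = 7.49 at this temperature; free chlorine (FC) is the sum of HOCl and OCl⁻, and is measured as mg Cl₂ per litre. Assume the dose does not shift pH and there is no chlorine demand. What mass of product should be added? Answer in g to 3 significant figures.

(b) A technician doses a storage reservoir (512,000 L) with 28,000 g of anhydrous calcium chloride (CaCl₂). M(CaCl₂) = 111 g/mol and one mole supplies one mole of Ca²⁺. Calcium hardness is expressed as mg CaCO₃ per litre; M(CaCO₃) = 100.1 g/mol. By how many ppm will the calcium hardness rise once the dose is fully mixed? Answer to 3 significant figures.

(a) 391 g; (b) 49.3 ppm

(a) Volume: 281 m³ = 281,000 L.
(a) [OCl⁻]/[HOCl] = 10^(pH − pKa) = 10^(7.54 − 7.49) = 1.122; fraction as HOCl = 1/(1 + 1.122) = 0.4712.
(a) Free chlorine required for 0.7 ppm HOCl: 0.7 / 0.4712 = 1.485 ppm.
(a) FC to add: 1.485 − 0.6 = 0.8854 mg/L as Cl₂.
(a) Cl₂ equivalent: 0.8854 mg/L × 281,000 L = 248.8 g.
(a) Product at 63.6% available Cl: 248.8 / 0.636 = 391.2 g.

(b) Moles of Ca²⁺: 28,000 g ÷ 111 g/mol = 252.3 mol.
(b) As CaCO₃: 252.3 mol × 100.1 g/mol = 25,250 g.
(b) Rise: 25,250 g / 512,000 L × 1000 = 49.32 mg/L.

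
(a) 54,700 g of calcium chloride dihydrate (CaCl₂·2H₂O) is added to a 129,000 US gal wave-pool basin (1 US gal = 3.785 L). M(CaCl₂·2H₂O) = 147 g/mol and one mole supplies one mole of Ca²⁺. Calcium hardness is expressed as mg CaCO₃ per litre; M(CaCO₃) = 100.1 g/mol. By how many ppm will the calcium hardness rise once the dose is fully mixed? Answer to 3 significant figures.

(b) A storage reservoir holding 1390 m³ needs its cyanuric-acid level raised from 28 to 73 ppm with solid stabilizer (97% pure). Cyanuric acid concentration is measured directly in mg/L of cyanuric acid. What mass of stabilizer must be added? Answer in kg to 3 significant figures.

(a) 76.3 ppm; (b) 64.5 kg

(a) Volume: 129,000 US gal × 3.785 L/gal = 488,265 L.
(a) Moles of Ca²⁺: 54,700 g ÷ 147 g/mol = 372.1 mol.
(a) As CaCO₃: 372.1 mol × 100.1 g/mol = 37,250 g.
(a) Rise: 37,250 g / 488,265 L × 1000 = 76.29 mg/L.

(b) Volume: 1390 m³ = 1,390,000 L.
(b) CYA to add: (73 − 28) = 45 mg/L × 1,390,000 L = 62,550 g cyanuric acid.
(b) At 97% purity: 62,550 / 0.97 = 64,480 g product.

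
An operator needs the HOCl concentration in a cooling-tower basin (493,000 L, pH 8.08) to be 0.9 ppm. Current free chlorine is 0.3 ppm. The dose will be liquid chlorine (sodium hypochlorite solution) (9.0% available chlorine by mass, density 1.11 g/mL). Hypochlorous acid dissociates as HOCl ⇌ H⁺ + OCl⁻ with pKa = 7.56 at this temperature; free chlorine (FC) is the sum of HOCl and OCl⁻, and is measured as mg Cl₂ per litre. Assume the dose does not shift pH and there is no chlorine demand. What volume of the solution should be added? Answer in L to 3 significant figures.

[OCl⁻]/[HOCl] = 10^(pH − pKa) = 10^(8.08 − 7.56) = 3.311; fraction as HOCl = 1/(1 + 3.311) = 0.2319.
Free chlorine required for 0.9 ppm HOCl: 0.9 / 0.2319 = 3.88 ppm.
FC to add: 3.88 − 0.3 = 3.58 mg/L as Cl₂.
Cl₂ equivalent: 3.58 mg/L × 493,000 L = 1765 g.
Product at 9.0% available Cl: 1765 / 0.09 = 19,610 g.
Volume: 19,610 g ÷ 1.11 g/mL = 17,670 mL.

17.7 L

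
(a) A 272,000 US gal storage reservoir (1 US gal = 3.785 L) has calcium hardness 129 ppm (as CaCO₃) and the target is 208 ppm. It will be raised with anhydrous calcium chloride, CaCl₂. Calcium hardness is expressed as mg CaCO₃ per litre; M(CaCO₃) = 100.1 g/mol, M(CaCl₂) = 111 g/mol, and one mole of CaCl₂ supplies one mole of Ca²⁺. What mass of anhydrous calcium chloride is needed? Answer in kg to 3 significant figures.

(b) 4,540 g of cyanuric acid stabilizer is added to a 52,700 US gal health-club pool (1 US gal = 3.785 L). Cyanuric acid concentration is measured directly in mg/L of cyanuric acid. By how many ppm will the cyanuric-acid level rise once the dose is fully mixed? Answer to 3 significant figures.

(a) Volume: 272,000 US gal × 3.785 L/gal = 1,029,520 L.
(a) Hardness to add: (208 − 129) = 79 mg/L as CaCO₃ × 1,029,520 L = 81,330 g as CaCO₃.
(a) Moles of Ca²⁺ (1 mol Ca²⁺ ≡ 1 mol CaCO₃): 81,330 / 100.1 g/mol = 812.5 mol.
(a) Mass of CaCl₂: 812.5 × 111 = 90,190 g.

(b) Volume: 52,700 US gal × 3.785 L/gal = 199,470 L.
(b) Rise: 4,540 g / 199,470 L × 1000 = 22.76 mg/L.

(a) 90.2 kg; (b) 22.8 ppm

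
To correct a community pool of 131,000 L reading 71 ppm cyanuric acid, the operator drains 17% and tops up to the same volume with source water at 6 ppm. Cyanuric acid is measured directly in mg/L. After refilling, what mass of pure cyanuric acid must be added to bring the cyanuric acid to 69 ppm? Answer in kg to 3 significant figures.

1.19 kg

After draining 17% and refilling: 71 × 0.83 + 6 × 0.17 = 59.95 ppm.
Deficit to target: 69 − 59.95 = 9.05 mg/L.
Mass: 9.05 mg/L × 131,000 L = 1186 g cyanuric acid.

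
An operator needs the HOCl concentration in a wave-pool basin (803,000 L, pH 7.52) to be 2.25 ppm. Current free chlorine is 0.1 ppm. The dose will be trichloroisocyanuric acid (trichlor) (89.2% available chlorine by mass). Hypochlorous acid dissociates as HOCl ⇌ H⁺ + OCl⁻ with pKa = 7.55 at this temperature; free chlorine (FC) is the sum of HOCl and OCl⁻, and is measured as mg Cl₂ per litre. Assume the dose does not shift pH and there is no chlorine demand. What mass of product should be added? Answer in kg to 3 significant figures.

3.83 kg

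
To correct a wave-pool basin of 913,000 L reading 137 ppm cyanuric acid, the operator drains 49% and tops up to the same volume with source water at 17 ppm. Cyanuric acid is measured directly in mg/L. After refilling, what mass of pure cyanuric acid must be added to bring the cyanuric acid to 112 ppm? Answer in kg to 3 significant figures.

30.9 kg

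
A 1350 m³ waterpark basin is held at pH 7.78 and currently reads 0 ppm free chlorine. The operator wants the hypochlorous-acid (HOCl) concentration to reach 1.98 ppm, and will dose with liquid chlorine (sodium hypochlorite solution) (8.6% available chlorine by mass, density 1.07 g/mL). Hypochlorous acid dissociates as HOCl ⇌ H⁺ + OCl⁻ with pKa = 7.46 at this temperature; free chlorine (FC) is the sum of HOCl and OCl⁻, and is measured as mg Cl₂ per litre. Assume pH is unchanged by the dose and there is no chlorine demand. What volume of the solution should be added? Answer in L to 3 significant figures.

89.7 L

Volume: 1350 m³ = 1,350,000 L.
[OCl⁻]/[HOCl] = 10^(pH − pKa) = 10^(7.78 − 7.46) = 2.089; fraction as HOCl = 1/(1 + 2.089) = 0.3237.
Free chlorine required for 1.98 ppm HOCl: 1.98 / 0.3237 = 6.117 ppm.
FC to add: 6.117 − 0 = 6.117 mg/L as Cl₂.
Cl₂ equivalent: 6.117 mg/L × 1,350,000 L = 8258 g.
Product at 8.6% available Cl: 8258 / 0.086 = 96,020 g.
Volume: 96,020 g ÷ 1.07 g/mL = 89,740 mL.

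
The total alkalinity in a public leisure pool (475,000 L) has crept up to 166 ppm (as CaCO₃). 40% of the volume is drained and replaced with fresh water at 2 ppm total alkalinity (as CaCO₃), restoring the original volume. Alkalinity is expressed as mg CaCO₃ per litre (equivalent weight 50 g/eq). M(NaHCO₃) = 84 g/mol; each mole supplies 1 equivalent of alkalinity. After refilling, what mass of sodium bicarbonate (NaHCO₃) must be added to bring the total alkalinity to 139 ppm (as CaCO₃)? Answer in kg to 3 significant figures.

30.8 kg

After draining 40% and refilling: 166 × 0.60 + 2 × 0.40 = 100.4 ppm.
Deficit to target: 139 − 100.4 = 38.6 mg/L.
As CaCO₃: 38.6 mg/L × 475,000 L = 18,340 g; ÷ 50 g/eq ÷ 1 = 366.7 mol NaHCO₃.
Mass: 366.7 × 84 = 30,800 g.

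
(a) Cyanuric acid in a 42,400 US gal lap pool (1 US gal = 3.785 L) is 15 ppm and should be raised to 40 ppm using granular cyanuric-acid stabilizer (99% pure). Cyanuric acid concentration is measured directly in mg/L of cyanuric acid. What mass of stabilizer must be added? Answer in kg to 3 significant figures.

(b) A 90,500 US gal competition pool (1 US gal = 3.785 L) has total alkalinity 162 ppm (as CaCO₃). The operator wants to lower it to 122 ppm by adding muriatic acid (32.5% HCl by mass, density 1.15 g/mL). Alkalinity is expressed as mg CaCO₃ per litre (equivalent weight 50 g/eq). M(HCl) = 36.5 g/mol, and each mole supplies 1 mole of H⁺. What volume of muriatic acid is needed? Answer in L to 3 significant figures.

(a) 4.05 kg; (b) 26.8 L

(a) Volume: 42,400 US gal × 3.785 L/gal = 160,484 L.
(a) CYA to add: (40 − 15) = 25 mg/L × 160,484 L = 4012 g cyanuric acid.
(a) At 99% purity: 4012 / 0.99 = 4053 g product.

(b) Volume: 90,500 US gal × 3.785 L/gal = 342,542 L.
(b) Alkalinity to neutralize: (162 − 122) = 40 mg/L as CaCO₃ × 342,542 L = 13,700 g as CaCO₃.
(b) Equivalents of H⁺ required: 13,700 ÷ 50 g/eq = 274 eq = 274 mol HCl.
(b) Mass of HCl: 274 × 36.5 = 10,000 g.
(b) Mass of 32.5% solution: 10,000 / 0.325 = 30,780 g.
(b) Volume: 30,780 g ÷ 1.15 g/mL = 26,760 mL.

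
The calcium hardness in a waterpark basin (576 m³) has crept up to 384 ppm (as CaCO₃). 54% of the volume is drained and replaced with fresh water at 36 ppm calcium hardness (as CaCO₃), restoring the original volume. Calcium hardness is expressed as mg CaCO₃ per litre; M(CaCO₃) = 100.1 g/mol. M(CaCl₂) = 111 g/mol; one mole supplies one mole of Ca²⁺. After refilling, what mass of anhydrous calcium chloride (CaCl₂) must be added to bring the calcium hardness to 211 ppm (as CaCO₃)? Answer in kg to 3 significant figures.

Volume: 576 m³ = 576,000 L.
After draining 54% and refilling: 384 × 0.46 + 36 × 0.54 = 196.08 ppm.
Deficit to target: 211 − 196.08 = 14.92 mg/L.
As CaCO₃: 14.92 mg/L × 576,000 L = 8594 g; ÷ 100.1 = 85.85 mol Ca²⁺.
Mass: 85.85 × 111 = 9530 g.

9.53 kg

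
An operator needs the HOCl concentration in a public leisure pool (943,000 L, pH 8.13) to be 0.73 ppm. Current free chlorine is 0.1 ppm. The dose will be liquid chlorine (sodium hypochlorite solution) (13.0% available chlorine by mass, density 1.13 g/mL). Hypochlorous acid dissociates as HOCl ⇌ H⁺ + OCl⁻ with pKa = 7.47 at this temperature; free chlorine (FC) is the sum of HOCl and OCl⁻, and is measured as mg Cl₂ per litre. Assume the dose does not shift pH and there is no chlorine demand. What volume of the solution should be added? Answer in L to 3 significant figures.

25.5 L

[OCl⁻]/[HOCl] = 10^(pH − pKa) = 10^(8.13 − 7.47) = 4.571; fraction as HOCl = 1/(1 + 4.571) = 0.1795.
Free chlorine required for 0.73 ppm HOCl: 0.73 / 0.1795 = 4.067 ppm.
FC to add: 4.067 − 0.1 = 3.967 mg/L as Cl₂.
Cl₂ equivalent: 3.967 mg/L × 943,000 L = 3741 g.
Product at 13.0% available Cl: 3741 / 0.13 = 28,770 g.
Volume: 28,770 g ÷ 1.13 g/mL = 25,460 mL.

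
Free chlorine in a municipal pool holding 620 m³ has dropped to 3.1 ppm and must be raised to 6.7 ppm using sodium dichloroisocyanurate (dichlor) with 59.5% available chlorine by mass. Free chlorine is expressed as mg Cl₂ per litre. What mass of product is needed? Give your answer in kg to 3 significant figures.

Volume: 620 m³ = 620,000 L.
Chlorine deficit: 6.7 − 3.1 = 3.6 ppm = 3.6 mg/L as Cl₂.
Cl₂ equivalent needed: 3.6 mg/L × 620,000 L = 2,232,000 mg = 2232 g.
Product at 59.5% available chlorine: 2232 / 0.595 = 3751 g.

3.75 kg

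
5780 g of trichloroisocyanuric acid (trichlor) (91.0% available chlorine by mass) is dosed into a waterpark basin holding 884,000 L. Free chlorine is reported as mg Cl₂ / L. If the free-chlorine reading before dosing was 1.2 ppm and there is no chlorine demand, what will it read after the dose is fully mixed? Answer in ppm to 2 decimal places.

Available chlorine delivered: 5780 g × 0.91 = 5260 g as Cl₂.
Concentration rise: 5260 g / 884,000 L = 5.95 mg/L = 5.95 ppm.
Final FC: 1.2 + 5.95 = 7.15 ppm.

7.15 ppm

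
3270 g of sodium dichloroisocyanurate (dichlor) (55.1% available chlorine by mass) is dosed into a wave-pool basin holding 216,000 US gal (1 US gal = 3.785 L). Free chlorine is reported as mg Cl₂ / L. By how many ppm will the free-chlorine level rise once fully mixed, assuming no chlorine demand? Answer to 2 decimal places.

2.20 ppm

Volume: 216,000 US gal × 3.785 L/gal = 817,560 L.
Available chlorine delivered: 3270 g × 0.551 = 1802 g as Cl₂.
Concentration rise: 1802 g / 817,560 L = 2.204 mg/L = 2.20 ppm.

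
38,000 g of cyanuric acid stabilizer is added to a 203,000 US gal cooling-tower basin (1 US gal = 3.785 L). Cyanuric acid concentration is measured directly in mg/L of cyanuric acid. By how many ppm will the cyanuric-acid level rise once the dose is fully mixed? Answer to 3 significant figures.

49.5 ppm

Volume: 203,000 US gal × 3.785 L/gal = 768,355 L.
Rise: 38,000 g / 768,355 L × 1000 = 49.46 mg/L.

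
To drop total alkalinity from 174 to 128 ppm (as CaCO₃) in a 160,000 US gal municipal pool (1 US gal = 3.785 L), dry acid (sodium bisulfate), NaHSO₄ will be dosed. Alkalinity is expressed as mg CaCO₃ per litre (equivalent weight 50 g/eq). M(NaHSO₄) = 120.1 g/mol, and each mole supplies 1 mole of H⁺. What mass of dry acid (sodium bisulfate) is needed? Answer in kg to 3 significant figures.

Volume: 160,000 US gal × 3.785 L/gal = 605,600 L.
Alkalinity to neutralize: (174 − 128) = 46 mg/L as CaCO₃ × 605,600 L = 27,860 g as CaCO₃.
Equivalents of H⁺ required: 27,860 ÷ 50 g/eq = 557.2 eq = 557.2 mol NaHSO₄.
Mass of NaHSO₄: 557.2 × 120.1 = 66,910 g.

66.9 kg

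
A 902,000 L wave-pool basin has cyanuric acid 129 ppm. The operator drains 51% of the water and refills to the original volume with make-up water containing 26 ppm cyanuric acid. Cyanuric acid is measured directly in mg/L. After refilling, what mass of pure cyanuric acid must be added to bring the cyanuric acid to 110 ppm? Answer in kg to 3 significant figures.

30.2 kg

After draining 51% and refilling: 129 × 0.49 + 26 × 0.51 = 76.47 ppm.
Deficit to target: 110 − 76.47 = 33.53 mg/L.
Mass: 33.53 mg/L × 902,000 L = 30,240 g cyanuric acid.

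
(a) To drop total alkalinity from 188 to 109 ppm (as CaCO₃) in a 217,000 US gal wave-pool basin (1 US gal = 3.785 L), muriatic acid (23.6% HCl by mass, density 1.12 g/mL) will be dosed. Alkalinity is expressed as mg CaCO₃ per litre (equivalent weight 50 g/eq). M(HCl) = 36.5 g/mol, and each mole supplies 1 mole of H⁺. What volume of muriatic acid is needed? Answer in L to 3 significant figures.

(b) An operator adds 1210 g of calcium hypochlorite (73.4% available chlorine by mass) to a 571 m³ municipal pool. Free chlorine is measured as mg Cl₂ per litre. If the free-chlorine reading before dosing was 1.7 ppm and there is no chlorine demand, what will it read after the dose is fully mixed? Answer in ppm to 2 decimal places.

(a) 179 L; (b) 3.26 ppm

(a) Volume: 217,000 US gal × 3.785 L/gal = 821,345 L.
(a) Alkalinity to neutralize: (188 − 109) = 79 mg/L as CaCO₃ × 821,345 L = 64,890 g as CaCO₃.
(a) Equivalents of H⁺ required: 64,890 ÷ 50 g/eq = 1298 eq = 1298 mol HCl.
(a) Mass of HCl: 1298 × 36.5 = 47,370 g.
(a) Mass of 23.6% solution: 47,370 / 0.236 = 200,700 g.
(a) Volume: 200,700 g ÷ 1.12 g/mL = 179,200 mL.

(b) Volume: 571 m³ = 571,000 L.
(b) Available chlorine delivered: 1210 g × 0.734 = 888.1 g as Cl₂.
(b) Concentration rise: 888.1 g / 571,000 L = 1.555 mg/L = 1.56 ppm.
(b) Final FC: 1.7 + 1.56 = 3.26 ppm.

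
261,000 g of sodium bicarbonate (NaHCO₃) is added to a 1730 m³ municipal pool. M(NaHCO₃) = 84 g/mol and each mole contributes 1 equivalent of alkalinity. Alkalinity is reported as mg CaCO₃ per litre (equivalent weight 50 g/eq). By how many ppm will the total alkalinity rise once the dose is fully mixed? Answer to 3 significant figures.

89.8 ppm

Volume: 1730 m³ = 1,730,000 L.
Moles of NaHCO₃: 261,000 g ÷ 84 g/mol = 3107 mol → 3107 eq of alkalinity.
As CaCO₃: 3107 eq × 50 g/eq = 155,400 g.
Rise: 155,400 g / 1,730,000 L × 1000 = 89.8 mg/L.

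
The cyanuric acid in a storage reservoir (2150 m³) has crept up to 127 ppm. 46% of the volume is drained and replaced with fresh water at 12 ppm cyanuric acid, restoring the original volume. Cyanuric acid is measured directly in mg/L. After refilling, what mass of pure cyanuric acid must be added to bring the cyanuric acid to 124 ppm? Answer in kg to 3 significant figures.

107 kg

Volume: 2150 m³ = 2,150,000 L.
After draining 46% and refilling: 127 × 0.54 + 12 × 0.46 = 74.1 ppm.
Deficit to target: 124 − 74.1 = 49.9 mg/L.
Mass: 49.9 mg/L × 2,150,000 L = 107,300 g cyanuric acid.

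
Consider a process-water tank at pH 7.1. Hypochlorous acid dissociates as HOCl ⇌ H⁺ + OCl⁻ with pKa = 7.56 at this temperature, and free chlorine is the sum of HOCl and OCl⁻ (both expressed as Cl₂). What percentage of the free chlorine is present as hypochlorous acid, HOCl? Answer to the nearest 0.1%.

[OCl⁻]/[HOCl] = 10^(pH − pKa) = 10^(7.1 − 7.56) = 10^-0.46 = 0.3467.
Fraction as HOCl = 1 / (1 + 0.3467) = 0.7425.

74.3%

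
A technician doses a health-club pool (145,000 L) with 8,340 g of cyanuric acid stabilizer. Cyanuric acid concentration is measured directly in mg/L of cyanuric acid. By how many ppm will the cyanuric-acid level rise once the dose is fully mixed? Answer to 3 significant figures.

Rise: 8,340 g / 145,000 L × 1000 = 57.52 mg/L.

57.5 ppm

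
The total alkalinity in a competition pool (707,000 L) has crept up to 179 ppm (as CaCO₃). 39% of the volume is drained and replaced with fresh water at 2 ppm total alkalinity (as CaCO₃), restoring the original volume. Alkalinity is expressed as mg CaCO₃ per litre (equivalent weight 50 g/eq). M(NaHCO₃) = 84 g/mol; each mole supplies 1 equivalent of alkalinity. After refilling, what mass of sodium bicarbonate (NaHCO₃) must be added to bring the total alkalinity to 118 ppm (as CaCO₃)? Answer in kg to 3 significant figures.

9.54 kg

After draining 39% and refilling: 179 × 0.61 + 2 × 0.39 = 109.97 ppm.
Deficit to target: 118 − 109.97 = 8.03 mg/L.
As CaCO₃: 8.03 mg/L × 707,000 L = 5677 g; ÷ 50 g/eq ÷ 1 = 113.5 mol NaHCO₃.
Mass: 113.5 × 84 = 9538 g.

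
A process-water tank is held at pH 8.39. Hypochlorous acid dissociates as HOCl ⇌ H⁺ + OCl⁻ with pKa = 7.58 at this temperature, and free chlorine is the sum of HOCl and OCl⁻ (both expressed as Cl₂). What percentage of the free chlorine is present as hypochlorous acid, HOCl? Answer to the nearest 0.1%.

13.4%

[OCl⁻]/[HOCl] = 10^(pH − pKa) = 10^(8.39 − 7.58) = 10^0.81 = 6.457.
Fraction as HOCl = 1 / (1 + 6.457) = 0.1341.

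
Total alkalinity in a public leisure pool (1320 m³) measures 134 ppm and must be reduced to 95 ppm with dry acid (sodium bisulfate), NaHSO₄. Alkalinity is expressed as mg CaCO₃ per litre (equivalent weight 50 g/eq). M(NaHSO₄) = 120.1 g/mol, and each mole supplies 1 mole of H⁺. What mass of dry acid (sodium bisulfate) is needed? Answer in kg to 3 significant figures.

Volume: 1320 m³ = 1,320,000 L.
Alkalinity to neutralize: (134 − 95) = 39 mg/L as CaCO₃ × 1,320,000 L = 51,480 g as CaCO₃.
Equivalents of H⁺ required: 51,480 ÷ 50 g/eq = 1030 eq = 1030 mol NaHSO₄.
Mass of NaHSO₄: 1030 × 120.1 = 123,700 g.

124 kg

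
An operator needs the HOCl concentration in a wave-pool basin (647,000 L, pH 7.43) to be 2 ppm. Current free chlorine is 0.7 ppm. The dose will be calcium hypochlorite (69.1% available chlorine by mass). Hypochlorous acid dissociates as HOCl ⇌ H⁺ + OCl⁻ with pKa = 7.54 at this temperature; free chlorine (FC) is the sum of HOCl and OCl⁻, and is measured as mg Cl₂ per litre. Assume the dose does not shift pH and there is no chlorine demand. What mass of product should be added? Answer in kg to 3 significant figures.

[OCl⁻]/[HOCl] = 10^(pH − pKa) = 10^(7.43 − 7.54) = 0.7762; fraction as HOCl = 1/(1 + 0.7762) = 0.563.
Free chlorine required for 2 ppm HOCl: 2 / 0.563 = 3.552 ppm.
FC to add: 3.552 − 0.7 = 2.852 mg/L as Cl₂.
Cl₂ equivalent: 2.852 mg/L × 647,000 L = 1846 g.
Product at 69.1% available Cl: 1846 / 0.691 = 2671 g.

2.67 kg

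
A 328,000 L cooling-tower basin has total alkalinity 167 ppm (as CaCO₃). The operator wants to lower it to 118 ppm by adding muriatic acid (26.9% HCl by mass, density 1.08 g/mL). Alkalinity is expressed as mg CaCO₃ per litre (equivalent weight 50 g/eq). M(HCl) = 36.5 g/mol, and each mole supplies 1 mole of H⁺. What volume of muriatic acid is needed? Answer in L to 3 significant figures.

40.4 L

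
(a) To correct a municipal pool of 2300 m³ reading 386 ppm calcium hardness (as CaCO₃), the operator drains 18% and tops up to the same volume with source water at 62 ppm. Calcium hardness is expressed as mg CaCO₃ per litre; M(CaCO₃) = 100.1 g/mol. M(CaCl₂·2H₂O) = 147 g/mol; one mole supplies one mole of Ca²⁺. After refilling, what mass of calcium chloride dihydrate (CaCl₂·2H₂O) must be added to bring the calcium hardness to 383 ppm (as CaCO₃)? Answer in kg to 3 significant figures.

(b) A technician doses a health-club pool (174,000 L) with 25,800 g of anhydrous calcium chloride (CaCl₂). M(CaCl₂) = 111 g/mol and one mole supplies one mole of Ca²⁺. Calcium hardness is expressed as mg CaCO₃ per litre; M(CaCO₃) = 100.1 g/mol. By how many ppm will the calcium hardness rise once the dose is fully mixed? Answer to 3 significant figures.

(a) Volume: 2300 m³ = 2,300,000 L.
(a) After draining 18% and refilling: 386 × 0.82 + 62 × 0.18 = 327.68 ppm.
(a) Deficit to target: 383 − 327.68 = 55.32 mg/L.
(a) As CaCO₃: 55.32 mg/L × 2,300,000 L = 127,200 g; ÷ 100.1 = 1271 mol Ca²⁺.
(a) Mass: 1271 × 147 = 186,900 g.

(b) Moles of Ca²⁺: 25,800 g ÷ 111 g/mol = 232.4 mol.
(b) As CaCO₃: 232.4 mol × 100.1 g/mol = 23,270 g.
(b) Rise: 23,270 g / 174,000 L × 1000 = 133.7 mg/L.

(a) 187 kg; (b) 134 ppm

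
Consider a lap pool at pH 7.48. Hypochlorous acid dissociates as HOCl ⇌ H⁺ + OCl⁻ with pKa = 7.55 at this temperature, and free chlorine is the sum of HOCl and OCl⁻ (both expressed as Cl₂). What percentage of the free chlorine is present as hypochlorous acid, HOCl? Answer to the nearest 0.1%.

[OCl⁻]/[HOCl] = 10^(pH − pKa) = 10^(7.48 − 7.55) = 10^-0.07 = 0.8511.
Fraction as HOCl = 1 / (1 + 0.8511) = 0.5402.

54.0%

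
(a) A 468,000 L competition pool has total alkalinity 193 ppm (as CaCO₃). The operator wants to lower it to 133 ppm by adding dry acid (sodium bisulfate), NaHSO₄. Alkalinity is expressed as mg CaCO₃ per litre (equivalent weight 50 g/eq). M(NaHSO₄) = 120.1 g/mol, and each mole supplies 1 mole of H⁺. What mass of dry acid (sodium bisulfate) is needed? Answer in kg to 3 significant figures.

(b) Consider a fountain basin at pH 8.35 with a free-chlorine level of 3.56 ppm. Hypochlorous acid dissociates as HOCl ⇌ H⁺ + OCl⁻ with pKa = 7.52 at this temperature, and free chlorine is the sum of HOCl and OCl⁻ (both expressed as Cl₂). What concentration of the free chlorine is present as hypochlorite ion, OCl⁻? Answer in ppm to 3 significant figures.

(a) Alkalinity to neutralize: (193 − 133) = 60 mg/L as CaCO₃ × 468,000 L = 28,080 g as CaCO₃.
(a) Equivalents of H⁺ required: 28,080 ÷ 50 g/eq = 561.6 eq = 561.6 mol NaHSO₄.
(a) Mass of NaHSO₄: 561.6 × 120.1 = 67,450 g.

(b) [OCl⁻]/[HOCl] = 10^(pH − pKa) = 10^(8.35 − 7.52) = 10^0.83 = 6.761.
(b) Fraction as HOCl = 1 / (1 + 6.761) = 0.1289.
(b) OCl⁻ = (1 − 0.1289) × 3.56 ppm = 3.101 ppm.

(a) 67.4 kg; (b) 3.10 ppm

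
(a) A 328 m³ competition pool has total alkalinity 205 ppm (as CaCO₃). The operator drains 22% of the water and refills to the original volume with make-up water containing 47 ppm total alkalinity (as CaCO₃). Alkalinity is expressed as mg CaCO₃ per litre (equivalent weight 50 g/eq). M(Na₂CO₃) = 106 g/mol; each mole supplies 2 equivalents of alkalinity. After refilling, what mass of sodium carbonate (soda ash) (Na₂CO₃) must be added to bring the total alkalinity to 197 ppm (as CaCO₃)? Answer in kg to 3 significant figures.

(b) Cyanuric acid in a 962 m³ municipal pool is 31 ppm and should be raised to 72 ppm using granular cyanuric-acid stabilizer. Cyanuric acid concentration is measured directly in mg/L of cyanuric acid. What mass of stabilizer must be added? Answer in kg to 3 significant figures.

(a) Volume: 328 m³ = 328,000 L.
(a) After draining 22% and refilling: 205 × 0.78 + 47 × 0.22 = 170.24 ppm.
(a) Deficit to target: 197 − 170.24 = 26.76 mg/L.
(a) As CaCO₃: 26.76 mg/L × 328,000 L = 8777 g; ÷ 50 g/eq ÷ 2 = 87.77 mol Na₂CO₃.
(a) Mass: 87.77 × 106 = 9304 g.

(b) Volume: 962 m³ = 962,000 L.
(b) CYA to add: (72 − 31) = 41 mg/L × 962,000 L = 39,440 g cyanuric acid.

(a) 9.30 kg; (b) 39.4 kg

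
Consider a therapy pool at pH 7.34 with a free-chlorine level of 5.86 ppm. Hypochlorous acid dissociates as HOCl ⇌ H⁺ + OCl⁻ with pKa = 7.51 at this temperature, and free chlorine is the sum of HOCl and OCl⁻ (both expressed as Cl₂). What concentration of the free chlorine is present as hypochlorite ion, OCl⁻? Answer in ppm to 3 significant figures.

[OCl⁻]/[HOCl] = 10^(pH − pKa) = 10^(7.34 − 7.51) = 10^-0.17 = 0.6761.
Fraction as HOCl = 1 / (1 + 0.6761) = 0.5966.
OCl⁻ = (1 − 0.5966) × 5.86 ppm = 2.364 ppm.

2.36 ppm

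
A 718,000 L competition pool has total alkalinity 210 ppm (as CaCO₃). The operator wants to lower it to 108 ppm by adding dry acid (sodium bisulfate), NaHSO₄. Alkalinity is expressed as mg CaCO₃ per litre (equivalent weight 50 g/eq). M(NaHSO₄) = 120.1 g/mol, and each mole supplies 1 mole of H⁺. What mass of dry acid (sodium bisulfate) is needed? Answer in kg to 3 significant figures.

176 kg

Alkalinity to neutralize: (210 − 108) = 102 mg/L as CaCO₃ × 718,000 L = 73,240 g as CaCO₃.
Equivalents of H⁺ required: 73,240 ÷ 50 g/eq = 1465 eq = 1465 mol NaHSO₄.
Mass of NaHSO₄: 1465 × 120.1 = 175,900 g.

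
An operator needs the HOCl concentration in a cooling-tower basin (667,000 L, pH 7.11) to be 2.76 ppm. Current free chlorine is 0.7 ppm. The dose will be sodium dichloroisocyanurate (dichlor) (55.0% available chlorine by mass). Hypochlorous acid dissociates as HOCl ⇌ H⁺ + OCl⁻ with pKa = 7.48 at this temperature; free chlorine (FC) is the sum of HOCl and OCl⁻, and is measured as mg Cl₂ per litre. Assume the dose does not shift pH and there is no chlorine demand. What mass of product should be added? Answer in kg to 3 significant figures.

3.93 kg

[OCl⁻]/[HOCl] = 10^(pH − pKa) = 10^(7.11 − 7.48) = 0.4266; fraction as HOCl = 1/(1 + 0.4266) = 0.701.
Free chlorine required for 2.76 ppm HOCl: 2.76 / 0.701 = 3.937 ppm.
FC to add: 3.937 − 0.7 = 3.237 mg/L as Cl₂.
Cl₂ equivalent: 3.237 mg/L × 667,000 L = 2159 g.
Product at 55.0% available Cl: 2159 / 0.55 = 3926 g.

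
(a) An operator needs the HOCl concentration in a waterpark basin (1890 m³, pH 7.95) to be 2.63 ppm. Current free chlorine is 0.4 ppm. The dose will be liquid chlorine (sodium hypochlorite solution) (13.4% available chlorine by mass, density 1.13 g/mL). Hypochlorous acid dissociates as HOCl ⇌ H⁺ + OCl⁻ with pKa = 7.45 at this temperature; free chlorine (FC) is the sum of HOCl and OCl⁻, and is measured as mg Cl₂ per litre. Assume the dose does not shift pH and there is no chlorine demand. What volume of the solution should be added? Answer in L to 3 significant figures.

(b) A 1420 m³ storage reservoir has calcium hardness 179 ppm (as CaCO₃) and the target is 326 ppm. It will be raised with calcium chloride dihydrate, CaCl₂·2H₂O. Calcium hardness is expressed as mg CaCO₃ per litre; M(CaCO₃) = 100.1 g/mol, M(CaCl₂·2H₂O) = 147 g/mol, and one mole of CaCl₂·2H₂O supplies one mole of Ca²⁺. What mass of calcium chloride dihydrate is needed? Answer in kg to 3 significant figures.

(a) 132 L; (b) 307 kg

(a) Volume: 1890 m³ = 1,890,000 L.
(a) [OCl⁻]/[HOCl] = 10^(pH − pKa) = 10^(7.95 − 7.45) = 3.162; fraction as HOCl = 1/(1 + 3.162) = 0.2403.
(a) Free chlorine required for 2.63 ppm HOCl: 2.63 / 0.2403 = 10.95 ppm.
(a) FC to add: 10.95 − 0.4 = 10.55 mg/L as Cl₂.
(a) Cl₂ equivalent: 10.55 mg/L × 1,890,000 L = 19,930 g.
(a) Product at 13.4% available Cl: 19,930 / 0.134 = 148,800 g.
(a) Volume: 148,800 g ÷ 1.13 g/mL = 131,600 mL.

(b) Volume: 1420 m³ = 1,420,000 L.
(b) Hardness to add: (326 − 179) = 147 mg/L as CaCO₃ × 1,420,000 L = 208,700 g as CaCO₃.
(b) Moles of Ca²⁺ (1 mol Ca²⁺ ≡ 1 mol CaCO₃): 208,700 / 100.1 g/mol = 2085 mol.
(b) Mass of CaCl₂·2H₂O: 2085 × 147 = 306,500 g.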